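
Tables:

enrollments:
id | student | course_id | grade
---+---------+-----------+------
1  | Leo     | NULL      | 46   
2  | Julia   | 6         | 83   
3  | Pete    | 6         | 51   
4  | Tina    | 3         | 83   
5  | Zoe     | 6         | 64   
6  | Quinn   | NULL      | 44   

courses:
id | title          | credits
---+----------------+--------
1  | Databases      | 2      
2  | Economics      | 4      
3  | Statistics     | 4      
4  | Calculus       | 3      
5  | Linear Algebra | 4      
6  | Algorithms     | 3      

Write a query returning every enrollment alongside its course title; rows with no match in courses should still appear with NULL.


LEFT JOIN keeps every row from enrollments (the left table); where course_id has no match in courses, the course columns become NULL. Walk through each enrollment:
  - enrollment 1 (Leo): course_id=NULL, no match -> kept with NULL
  - enrollment 2 (Julia): course_id=6 -> matches Algorithms
  - enrollment 3 (Pete): course_id=6 -> matches Algorithms
  - enrollment 4 (Tina): course_id=3 -> matches Statistics
  - enrollment 5 (Zoe): course_id=6 -> matches Algorithms
  - enrollment 6 (Quinn): course_id=NULL, no match -> kept with NULL
All 6 rows appear; 2 have NULL course.

SQL:
SELECT a.student, b.title AS course
FROM enrollments a
LEFT JOIN courses b ON a.course_id = b.id

Result:
student | course    
--------+-----------
Leo     | NULL      
Julia   | Algorithms
Pete    | Algorithms
Tina    | Statistics
Zoe     | Algorithms
Quinn   | NULL      


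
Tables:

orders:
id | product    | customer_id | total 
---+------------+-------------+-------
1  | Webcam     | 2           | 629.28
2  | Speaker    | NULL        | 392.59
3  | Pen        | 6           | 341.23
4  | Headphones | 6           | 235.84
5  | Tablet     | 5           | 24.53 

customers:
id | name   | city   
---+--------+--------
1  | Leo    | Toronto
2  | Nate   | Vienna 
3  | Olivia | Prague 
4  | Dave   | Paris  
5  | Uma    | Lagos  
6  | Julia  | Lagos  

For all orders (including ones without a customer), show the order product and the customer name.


LEFT JOIN keeps every row from orders (the left table); where customer_id has no match in customers, the customer columns become NULL. Walk through each order:
  - order 1 (Webcam): customer_id=2 -> matches Nate
  - order 2 (Speaker): customer_id=NULL, no match -> kept with NULL
  - order 3 (Pen): customer_id=6 -> matches Julia
  - order 4 (Headphones): customer_id=6 -> matches Julia
  - order 5 (Tablet): customer_id=5 -> matches Uma
All 5 rows appear; 1 has NULL customer.

SQL:
SELECT a.product, b.name AS customer
FROM orders a
LEFT JOIN customers b ON a.customer_id = b.id

Result:
product    | customer
-----------+---------
Webcam     | Nate    
Speaker    | NULL    
Pen        | Julia   
Headphones | Julia   
Tablet     | Uma     


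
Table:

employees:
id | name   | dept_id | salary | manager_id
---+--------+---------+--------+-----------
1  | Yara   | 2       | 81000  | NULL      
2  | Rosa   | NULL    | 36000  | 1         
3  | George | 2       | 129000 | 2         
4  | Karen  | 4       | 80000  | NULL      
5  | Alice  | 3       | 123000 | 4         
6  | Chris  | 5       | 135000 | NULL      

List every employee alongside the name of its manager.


This is a self-join: employees is joined to a second copy of itself, matching each row's manager_id to another row's id. Use LEFT JOIN so rows with manager_id=NULL are kept.
  - employee 1 (Yara): manager_id=NULL -> NULL
  - employee 2 (Rosa): manager_id=1 -> Yara
  - employee 3 (George): manager_id=2 -> Rosa
  - employee 4 (Karen): manager_id=NULL -> NULL
  - employee 5 (Alice): manager_id=4 -> Karen
  - employee 6 (Chris): manager_id=NULL -> NULL

SQL:
SELECT a.name AS item, b.name AS manager
FROM employees a
LEFT JOIN employees b ON a.manager_id = b.id

Result:
item   | manager
-------+--------
Yara   | NULL   
Rosa   | Yara   
George | Rosa   
Karen  | NULL   
Alice  | Karen  
Chris  | NULL   


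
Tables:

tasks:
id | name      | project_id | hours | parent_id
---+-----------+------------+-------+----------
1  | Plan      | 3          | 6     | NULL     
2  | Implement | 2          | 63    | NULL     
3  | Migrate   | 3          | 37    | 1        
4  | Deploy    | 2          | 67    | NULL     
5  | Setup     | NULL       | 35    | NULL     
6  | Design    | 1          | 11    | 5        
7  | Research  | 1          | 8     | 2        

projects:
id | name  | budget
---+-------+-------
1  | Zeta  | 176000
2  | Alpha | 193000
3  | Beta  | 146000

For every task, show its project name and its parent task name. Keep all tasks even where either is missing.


Two LEFT JOINs from the same base table tasks: one to projects via project_id, one to tasks itself via parent_id. Both are LEFT so every task is preserved.
Match against projects:
  - task 1 (Plan): project_id=3 -> matches Beta
  - task 2 (Implement): project_id=2 -> matches Alpha
  - task 3 (Migrate): project_id=3 -> matches Beta
  - task 4 (Deploy): project_id=2 -> matches Alpha
  - task 5 (Setup): project_id=NULL, no match -> kept with NULL
  - task 6 (Design): project_id=1 -> matches Zeta
  - task 7 (Research): project_id=1 -> matches Zeta
Match against tasks (self):
  - task 1 (Plan): parent_id=NULL -> NULL
  - task 2 (Implement): parent_id=NULL -> NULL
  - task 3 (Migrate): parent_id=1 -> Plan
  - task 4 (Deploy): parent_id=NULL -> NULL
  - task 5 (Setup): parent_id=NULL -> NULL
  - task 6 (Design): parent_id=5 -> Setup
  - task 7 (Research): parent_id=2 -> Implement

SQL:
SELECT a.name, b.name AS project, c.name AS parent
FROM tasks a
LEFT JOIN projects b ON a.project_id = b.id
LEFT JOIN tasks c ON a.parent_id = c.id

Result:
name      | project | parent   
----------+---------+----------
Plan      | Beta    | NULL     
Implement | Alpha   | NULL     
Migrate   | Beta    | Plan     
Deploy    | Alpha   | NULL     
Setup     | NULL    | NULL     
Design    | Zeta    | Setup    
Research  | Zeta    | Implement


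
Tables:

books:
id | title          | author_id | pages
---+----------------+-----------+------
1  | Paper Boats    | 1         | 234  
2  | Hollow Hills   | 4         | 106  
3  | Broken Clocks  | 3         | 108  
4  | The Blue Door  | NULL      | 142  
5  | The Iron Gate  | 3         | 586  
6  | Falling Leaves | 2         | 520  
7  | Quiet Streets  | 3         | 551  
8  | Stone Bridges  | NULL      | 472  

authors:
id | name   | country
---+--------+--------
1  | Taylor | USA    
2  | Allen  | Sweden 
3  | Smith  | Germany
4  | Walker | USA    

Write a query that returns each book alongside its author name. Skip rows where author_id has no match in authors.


INNER JOIN keeps only books rows whose author_id matches an id in authors. Walk through each book:
  - book 1 (Paper Boats): author_id=1 -> matches Taylor
  - book 2 (Hollow Hills): author_id=4 -> matches Walker
  - book 3 (Broken Clocks): author_id=3 -> matches Smith
  - book 4 (The Blue Door): author_id=NULL, no match -> dropped
  - book 5 (The Iron Gate): author_id=3 -> matches Smith
  - book 6 (Falling Leaves): author_id=2 -> matches Allen
  - book 7 (Quiet Streets): author_id=3 -> matches Smith
  - book 8 (Stone Bridges): author_id=NULL, no match -> dropped
So 2 of 8 rows are dropped.

SQL:
SELECT a.title, b.name AS author
FROM books a
INNER JOIN authors b ON a.author_id = b.id

Result:
title          | author
---------------+-------
Paper Boats    | Taylor
Hollow Hills   | Walker
Broken Clocks  | Smith 
The Iron Gate  | Smith 
Falling Leaves | Allen 
Quiet Streets  | Smith 


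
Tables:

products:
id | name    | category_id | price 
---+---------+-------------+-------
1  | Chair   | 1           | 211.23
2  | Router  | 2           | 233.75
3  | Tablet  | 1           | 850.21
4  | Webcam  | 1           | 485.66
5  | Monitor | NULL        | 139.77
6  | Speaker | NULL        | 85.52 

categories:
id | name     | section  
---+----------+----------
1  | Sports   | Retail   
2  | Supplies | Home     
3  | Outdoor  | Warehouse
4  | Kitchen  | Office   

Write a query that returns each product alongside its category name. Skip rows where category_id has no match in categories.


INNER JOIN keeps only products rows whose category_id matches an id in categories. Walk through each product:
  - product 1 (Chair): category_id=1 -> matches Sports
  - product 2 (Router): category_id=2 -> matches Supplies
  - product 3 (Tablet): category_id=1 -> matches Sports
  - product 4 (Webcam): category_id=1 -> matches Sports
  - product 5 (Monitor): category_id=NULL, no match -> dropped
  - product 6 (Speaker): category_id=NULL, no match -> dropped
So 2 of 6 rows are dropped.

SQL:
SELECT a.name, b.name AS category
FROM products a
INNER JOIN categories b ON a.category_id = b.id

Result:
name   | category
-------+---------
Chair  | Sports  
Router | Supplies
Tablet | Sports  
Webcam | Sports  


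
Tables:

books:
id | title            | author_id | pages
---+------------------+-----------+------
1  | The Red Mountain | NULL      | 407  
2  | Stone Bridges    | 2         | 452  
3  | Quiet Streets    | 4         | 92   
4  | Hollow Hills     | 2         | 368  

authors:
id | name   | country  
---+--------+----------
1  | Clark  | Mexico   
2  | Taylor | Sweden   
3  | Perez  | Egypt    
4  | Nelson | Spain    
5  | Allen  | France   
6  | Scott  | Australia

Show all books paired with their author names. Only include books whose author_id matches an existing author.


INNER JOIN keeps only books rows whose author_id matches an id in authors. Walk through each book:
  - book 1 (The Red Mountain): author_id=NULL, no match -> dropped
  - book 2 (Stone Bridges): author_id=2 -> matches Taylor
  - book 3 (Quiet Streets): author_id=4 -> matches Nelson
  - book 4 (Hollow Hills): author_id=2 -> matches Taylor
So 1 of 4 rows is dropped.

SQL:
SELECT a.title, b.name AS author
FROM books a
INNER JOIN authors b ON a.author_id = b.id

Result:
title         | author
--------------+-------
Stone Bridges | Taylor
Quiet Streets | Nelson
Hollow Hills  | Taylor


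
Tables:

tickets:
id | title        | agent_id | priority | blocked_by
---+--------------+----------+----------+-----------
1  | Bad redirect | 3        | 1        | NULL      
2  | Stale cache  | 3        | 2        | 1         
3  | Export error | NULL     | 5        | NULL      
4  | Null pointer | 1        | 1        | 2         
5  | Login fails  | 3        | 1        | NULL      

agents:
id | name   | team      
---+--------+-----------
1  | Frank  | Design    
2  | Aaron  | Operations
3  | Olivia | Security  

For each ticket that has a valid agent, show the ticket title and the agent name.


INNER JOIN keeps only tickets rows whose agent_id matches an id in agents. Walk through each ticket:
  - ticket 1 (Bad redirect): agent_id=3 -> matches Olivia
  - ticket 2 (Stale cache): agent_id=3 -> matches Olivia
  - ticket 3 (Export error): agent_id=NULL, no match -> dropped
  - ticket 4 (Null pointer): agent_id=1 -> matches Frank
  - ticket 5 (Login fails): agent_id=3 -> matches Olivia
So 1 of 5 rows is dropped.

SQL:
SELECT a.title, b.name AS agent
FROM tickets a
INNER JOIN agents b ON a.agent_id = b.id

Result:
title        | agent 
-------------+-------
Bad redirect | Olivia
Stale cache  | Olivia
Null pointer | Frank 
Login fails  | Olivia


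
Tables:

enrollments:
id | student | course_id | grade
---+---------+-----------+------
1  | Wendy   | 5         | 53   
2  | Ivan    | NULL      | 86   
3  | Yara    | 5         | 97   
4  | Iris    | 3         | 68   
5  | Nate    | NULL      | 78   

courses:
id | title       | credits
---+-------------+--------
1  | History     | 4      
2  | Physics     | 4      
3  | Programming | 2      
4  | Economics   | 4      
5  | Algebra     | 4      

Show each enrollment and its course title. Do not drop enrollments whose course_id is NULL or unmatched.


LEFT JOIN keeps every row from enrollments (the left table); where course_id has no match in courses, the course columns become NULL. Walk through each enrollment:
  - enrollment 1 (Wendy): course_id=5 -> matches Algebra
  - enrollment 2 (Ivan): course_id=NULL, no match -> kept with NULL
  - enrollment 3 (Yara): course_id=5 -> matches Algebra
  - enrollment 4 (Iris): course_id=3 -> matches Programming
  - enrollment 5 (Nate): course_id=NULL, no match -> kept with NULL
All 5 rows appear; 2 have NULL course.

SQL:
SELECT a.student, b.title AS course
FROM enrollments a
LEFT JOIN courses b ON a.course_id = b.id

Result:
student | course     
--------+------------
Wendy   | Algebra    
Ivan    | NULL       
Yara    | Algebra    
Iris    | Programming
Nate    | NULL       


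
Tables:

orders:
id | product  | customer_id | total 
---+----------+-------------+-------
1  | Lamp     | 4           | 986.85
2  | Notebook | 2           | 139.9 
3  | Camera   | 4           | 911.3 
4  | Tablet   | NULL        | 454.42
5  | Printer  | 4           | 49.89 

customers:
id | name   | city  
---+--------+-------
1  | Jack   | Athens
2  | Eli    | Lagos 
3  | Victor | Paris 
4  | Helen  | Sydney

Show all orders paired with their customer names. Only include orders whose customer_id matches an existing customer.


INNER JOIN keeps only orders rows whose customer_id matches an id in customers. Walk through each order:
  - order 1 (Lamp): customer_id=4 -> matches Helen
  - order 2 (Notebook): customer_id=2 -> matches Eli
  - order 3 (Camera): customer_id=4 -> matches Helen
  - order 4 (Tablet): customer_id=NULL, no match -> dropped
  - order 5 (Printer): customer_id=4 -> matches Helen
So 1 of 5 rows is dropped.

SQL:
SELECT a.product, b.name AS customer
FROM orders a
INNER JOIN customers b ON a.customer_id = b.id

Result:
product  | customer
---------+---------
Lamp     | Helen   
Notebook | Eli     
Camera   | Helen   
Printer  | Helen   


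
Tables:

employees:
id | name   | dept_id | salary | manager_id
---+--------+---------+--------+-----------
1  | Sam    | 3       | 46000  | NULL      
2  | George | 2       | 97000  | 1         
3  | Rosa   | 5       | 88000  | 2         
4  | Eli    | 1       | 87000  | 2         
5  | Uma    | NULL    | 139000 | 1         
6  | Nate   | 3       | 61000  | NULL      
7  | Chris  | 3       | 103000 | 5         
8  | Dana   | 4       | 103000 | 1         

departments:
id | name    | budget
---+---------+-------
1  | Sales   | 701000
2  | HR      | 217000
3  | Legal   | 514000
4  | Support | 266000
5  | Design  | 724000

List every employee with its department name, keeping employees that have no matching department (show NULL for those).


LEFT JOIN keeps every row from employees (the left table); where dept_id has no match in departments, the department columns become NULL. Walk through each employee:
  - employee 1 (Sam): dept_id=3 -> matches Legal
  - employee 2 (George): dept_id=2 -> matches HR
  - employee 3 (Rosa): dept_id=5 -> matches Design
  - employee 4 (Eli): dept_id=1 -> matches Sales
  - employee 5 (Uma): dept_id=NULL, no match -> kept with NULL
  - employee 6 (Nate): dept_id=3 -> matches Legal
  - employee 7 (Chris): dept_id=3 -> matches Legal
  - employee 8 (Dana): dept_id=4 -> matches Support
All 8 rows appear; 1 has NULL department.

SQL:
SELECT a.name, b.name AS department
FROM employees a
LEFT JOIN departments b ON a.dept_id = b.id

Result:
name   | department
-------+-----------
Sam    | Legal     
George | HR        
Rosa   | Design    
Eli    | Sales     
Uma    | NULL      
Nate   | Legal     
Chris  | Legal     
Dana   | Support   


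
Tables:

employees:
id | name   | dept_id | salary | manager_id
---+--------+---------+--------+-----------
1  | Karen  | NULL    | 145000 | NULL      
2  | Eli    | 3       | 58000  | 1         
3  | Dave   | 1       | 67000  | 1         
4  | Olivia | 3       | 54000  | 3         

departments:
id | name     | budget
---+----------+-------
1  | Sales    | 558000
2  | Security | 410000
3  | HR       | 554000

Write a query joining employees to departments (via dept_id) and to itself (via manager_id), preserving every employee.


Two LEFT JOINs from the same base table employees: one to departments via dept_id, one to employees itself via manager_id. Both are LEFT so every employee is preserved.
Match against departments:
  - employee 1 (Karen): dept_id=NULL, no match -> kept with NULL
  - employee 2 (Eli): dept_id=3 -> matches HR
  - employee 3 (Dave): dept_id=1 -> matches Sales
  - employee 4 (Olivia): dept_id=3 -> matches HR
Match against employees (self):
  - employee 1 (Karen): manager_id=NULL -> NULL
  - employee 2 (Eli): manager_id=1 -> Karen
  - employee 3 (Dave): manager_id=1 -> Karen
  - employee 4 (Olivia): manager_id=3 -> Dave

SQL:
SELECT a.name, b.name AS department, c.name AS manager
FROM employees a
LEFT JOIN departments b ON a.dept_id = b.id
LEFT JOIN employees c ON a.manager_id = c.id

Result:
name   | department | manager
-------+------------+--------
Karen  | NULL       | NULL   
Eli    | HR         | Karen  
Dave   | Sales      | Karen  
Olivia | HR         | Dave   


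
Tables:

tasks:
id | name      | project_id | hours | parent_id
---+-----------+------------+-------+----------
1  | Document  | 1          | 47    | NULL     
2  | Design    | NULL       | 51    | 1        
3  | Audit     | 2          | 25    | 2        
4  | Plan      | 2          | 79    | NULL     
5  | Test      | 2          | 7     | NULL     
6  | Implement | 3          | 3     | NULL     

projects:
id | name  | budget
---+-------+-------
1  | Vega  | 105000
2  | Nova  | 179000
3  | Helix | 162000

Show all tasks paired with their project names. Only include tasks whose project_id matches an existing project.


INNER JOIN keeps only tasks rows whose project_id matches an id in projects. Walk through each task:
  - task 1 (Document): project_id=1 -> matches Vega
  - task 2 (Design): project_id=NULL, no match -> dropped
  - task 3 (Audit): project_id=2 -> matches Nova
  - task 4 (Plan): project_id=2 -> matches Nova
  - task 5 (Test): project_id=2 -> matches Nova
  - task 6 (Implement): project_id=3 -> matches Helix
So 1 of 6 rows is dropped.

SQL:
SELECT a.name, b.name AS project
FROM tasks a
INNER JOIN projects b ON a.project_id = b.id

Result:
name      | project
----------+--------
Document  | Vega   
Audit     | Nova   
Plan      | Nova   
Test      | Nova   
Implement | Helix  


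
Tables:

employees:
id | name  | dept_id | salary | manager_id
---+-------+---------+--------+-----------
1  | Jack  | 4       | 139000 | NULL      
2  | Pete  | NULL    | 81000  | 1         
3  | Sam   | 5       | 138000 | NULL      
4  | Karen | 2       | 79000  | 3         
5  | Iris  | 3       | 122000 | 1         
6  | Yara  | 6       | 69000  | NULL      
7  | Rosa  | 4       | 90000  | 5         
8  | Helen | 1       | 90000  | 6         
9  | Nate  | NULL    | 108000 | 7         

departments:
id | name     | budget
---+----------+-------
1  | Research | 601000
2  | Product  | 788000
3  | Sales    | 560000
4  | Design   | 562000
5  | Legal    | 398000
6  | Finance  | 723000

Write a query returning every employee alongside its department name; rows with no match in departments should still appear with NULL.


LEFT JOIN keeps every row from employees (the left table); where dept_id has no match in departments, the department columns become NULL. Walk through each employee:
  - employee 1 (Jack): dept_id=4 -> matches Design
  - employee 2 (Pete): dept_id=NULL, no match -> kept with NULL
  - employee 3 (Sam): dept_id=5 -> matches Legal
  - employee 4 (Karen): dept_id=2 -> matches Product
  - employee 5 (Iris): dept_id=3 -> matches Sales
  - employee 6 (Yara): dept_id=6 -> matches Finance
  - employee 7 (Rosa): dept_id=4 -> matches Design
  - employee 8 (Helen): dept_id=1 -> matches Research
  - employee 9 (Nate): dept_id=NULL, no match -> kept with NULL
All 9 rows appear; 2 have NULL department.

SQL:
SELECT a.name, b.name AS department
FROM employees a
LEFT JOIN departments b ON a.dept_id = b.id

Result:
name  | department
------+-----------
Jack  | Design    
Pete  | NULL      
Sam   | Legal     
Karen | Product   
Iris  | Sales     
Yara  | Finance   
Rosa  | Design    
Helen | Research  
Nate  | NULL      


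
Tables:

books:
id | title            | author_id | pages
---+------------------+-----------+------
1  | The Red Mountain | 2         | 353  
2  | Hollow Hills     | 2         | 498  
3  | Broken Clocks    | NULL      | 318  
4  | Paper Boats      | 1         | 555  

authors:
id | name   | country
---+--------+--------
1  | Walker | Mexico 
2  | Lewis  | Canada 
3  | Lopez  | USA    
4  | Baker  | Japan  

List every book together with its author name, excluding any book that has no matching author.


INNER JOIN keeps only books rows whose author_id matches an id in authors. Walk through each book:
  - book 1 (The Red Mountain): author_id=2 -> matches Lewis
  - book 2 (Hollow Hills): author_id=2 -> matches Lewis
  - book 3 (Broken Clocks): author_id=NULL, no match -> dropped
  - book 4 (Paper Boats): author_id=1 -> matches Walker
So 1 of 4 rows is dropped.

SQL:
SELECT a.title, b.name AS author
FROM books a
INNER JOIN authors b ON a.author_id = b.id

Result:
title            | author
-----------------+-------
The Red Mountain | Lewis 
Hollow Hills     | Lewis 
Paper Boats      | Walker


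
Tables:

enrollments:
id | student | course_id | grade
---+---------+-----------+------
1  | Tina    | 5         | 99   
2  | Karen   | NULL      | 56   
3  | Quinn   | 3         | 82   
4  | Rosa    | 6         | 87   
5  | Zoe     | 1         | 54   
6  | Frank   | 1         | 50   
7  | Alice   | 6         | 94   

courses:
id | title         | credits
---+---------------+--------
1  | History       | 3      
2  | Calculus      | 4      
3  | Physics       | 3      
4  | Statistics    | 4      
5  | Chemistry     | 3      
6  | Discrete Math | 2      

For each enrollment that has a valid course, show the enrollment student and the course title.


INNER JOIN keeps only enrollments rows whose course_id matches an id in courses. Walk through each enrollment:
  - enrollment 1 (Tina): course_id=5 -> matches Chemistry
  - enrollment 2 (Karen): course_id=NULL, no match -> dropped
  - enrollment 3 (Quinn): course_id=3 -> matches Physics
  - enrollment 4 (Rosa): course_id=6 -> matches Discrete Math
  - enrollment 5 (Zoe): course_id=1 -> matches History
  - enrollment 6 (Frank): course_id=1 -> matches History
  - enrollment 7 (Alice): course_id=6 -> matches Discrete Math
So 1 of 7 rows is dropped.

SQL:
SELECT a.student, b.title AS course
FROM enrollments a
INNER JOIN courses b ON a.course_id = b.id

Result:
student | course       
--------+--------------
Tina    | Chemistry    
Quinn   | Physics      
Rosa    | Discrete Math
Zoe     | History      
Frank   | History      
Alice   | Discrete Math


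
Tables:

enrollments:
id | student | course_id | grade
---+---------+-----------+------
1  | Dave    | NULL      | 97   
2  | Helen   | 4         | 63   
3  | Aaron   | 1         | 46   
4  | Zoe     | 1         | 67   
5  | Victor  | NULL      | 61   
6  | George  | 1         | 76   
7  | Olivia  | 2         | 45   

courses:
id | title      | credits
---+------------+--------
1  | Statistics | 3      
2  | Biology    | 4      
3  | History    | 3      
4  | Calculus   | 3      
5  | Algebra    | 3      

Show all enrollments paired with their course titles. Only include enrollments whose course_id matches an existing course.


INNER JOIN keeps only enrollments rows whose course_id matches an id in courses. Walk through each enrollment:
  - enrollment 1 (Dave): course_id=NULL, no match -> dropped
  - enrollment 2 (Helen): course_id=4 -> matches Calculus
  - enrollment 3 (Aaron): course_id=1 -> matches Statistics
  - enrollment 4 (Zoe): course_id=1 -> matches Statistics
  - enrollment 5 (Victor): course_id=NULL, no match -> dropped
  - enrollment 6 (George): course_id=1 -> matches Statistics
  - enrollment 7 (Olivia): course_id=2 -> matches Biology
So 2 of 7 rows are dropped.

SQL:
SELECT a.student, b.title AS course
FROM enrollments a
INNER JOIN courses b ON a.course_id = b.id

Result:
student | course    
--------+-----------
Helen   | Calculus  
Aaron   | Statistics
Zoe     | Statistics
George  | Statistics
Olivia  | Biology   


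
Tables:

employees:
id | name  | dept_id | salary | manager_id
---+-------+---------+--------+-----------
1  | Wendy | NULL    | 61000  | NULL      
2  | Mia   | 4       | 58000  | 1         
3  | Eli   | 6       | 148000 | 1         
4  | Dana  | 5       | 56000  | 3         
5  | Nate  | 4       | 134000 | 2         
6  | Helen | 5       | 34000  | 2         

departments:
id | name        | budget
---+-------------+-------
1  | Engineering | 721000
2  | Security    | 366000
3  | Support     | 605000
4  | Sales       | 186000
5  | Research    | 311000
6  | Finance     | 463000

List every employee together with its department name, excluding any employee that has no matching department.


INNER JOIN keeps only employees rows whose dept_id matches an id in departments. Walk through each employee:
  - employee 1 (Wendy): dept_id=NULL, no match -> dropped
  - employee 2 (Mia): dept_id=4 -> matches Sales
  - employee 3 (Eli): dept_id=6 -> matches Finance
  - employee 4 (Dana): dept_id=5 -> matches Research
  - employee 5 (Nate): dept_id=4 -> matches Sales
  - employee 6 (Helen): dept_id=5 -> matches Research
So 1 of 6 rows is dropped.

SQL:
SELECT a.name, b.name AS department
FROM employees a
INNER JOIN departments b ON a.dept_id = b.id

Result:
name  | department
------+-----------
Mia   | Sales     
Eli   | Finance   
Dana  | Research  
Nate  | Sales     
Helen | Research  


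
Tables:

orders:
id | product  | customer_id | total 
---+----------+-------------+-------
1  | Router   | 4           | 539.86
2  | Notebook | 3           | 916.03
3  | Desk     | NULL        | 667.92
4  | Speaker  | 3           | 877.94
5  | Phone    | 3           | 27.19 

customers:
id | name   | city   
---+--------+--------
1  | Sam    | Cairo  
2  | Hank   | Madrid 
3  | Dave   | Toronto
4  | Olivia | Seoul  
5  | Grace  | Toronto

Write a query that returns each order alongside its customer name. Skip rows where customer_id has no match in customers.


INNER JOIN keeps only orders rows whose customer_id matches an id in customers. Walk through each order:
  - order 1 (Router): customer_id=4 -> matches Olivia
  - order 2 (Notebook): customer_id=3 -> matches Dave
  - order 3 (Desk): customer_id=NULL, no match -> dropped
  - order 4 (Speaker): customer_id=3 -> matches Dave
  - order 5 (Phone): customer_id=3 -> matches Dave
So 1 of 5 rows is dropped.

SQL:
SELECT a.product, b.name AS customer
FROM orders a
INNER JOIN customers b ON a.customer_id = b.id

Result:
product  | customer
---------+---------
Router   | Olivia  
Notebook | Dave    
Speaker  | Dave    
Phone    | Dave    


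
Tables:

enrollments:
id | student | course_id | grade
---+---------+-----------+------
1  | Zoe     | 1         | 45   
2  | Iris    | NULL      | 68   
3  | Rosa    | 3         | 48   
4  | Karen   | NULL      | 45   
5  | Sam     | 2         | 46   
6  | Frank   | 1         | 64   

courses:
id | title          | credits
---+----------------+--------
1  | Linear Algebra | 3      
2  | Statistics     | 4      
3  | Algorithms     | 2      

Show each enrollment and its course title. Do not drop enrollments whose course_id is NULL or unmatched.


LEFT JOIN keeps every row from enrollments (the left table); where course_id has no match in courses, the course columns become NULL. Walk through each enrollment:
  - enrollment 1 (Zoe): course_id=1 -> matches Linear Algebra
  - enrollment 2 (Iris): course_id=NULL, no match -> kept with NULL
  - enrollment 3 (Rosa): course_id=3 -> matches Algorithms
  - enrollment 4 (Karen): course_id=NULL, no match -> kept with NULL
  - enrollment 5 (Sam): course_id=2 -> matches Statistics
  - enrollment 6 (Frank): course_id=1 -> matches Linear Algebra
All 6 rows appear; 2 have NULL course.

SQL:
SELECT a.student, b.title AS course
FROM enrollments a
LEFT JOIN courses b ON a.course_id = b.id

Result:
student | course        
--------+---------------
Zoe     | Linear Algebra
Iris    | NULL          
Rosa    | Algorithms    
Karen   | NULL          
Sam     | Statistics    
Frank   | Linear Algebra


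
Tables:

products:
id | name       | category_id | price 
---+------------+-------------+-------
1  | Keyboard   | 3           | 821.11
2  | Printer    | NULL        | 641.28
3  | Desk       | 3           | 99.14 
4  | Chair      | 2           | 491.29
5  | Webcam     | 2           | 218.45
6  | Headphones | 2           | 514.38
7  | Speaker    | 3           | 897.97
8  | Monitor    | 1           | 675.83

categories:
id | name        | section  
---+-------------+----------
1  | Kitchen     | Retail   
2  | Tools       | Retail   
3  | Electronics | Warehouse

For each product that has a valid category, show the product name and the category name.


INNER JOIN keeps only products rows whose category_id matches an id in categories. Walk through each product:
  - product 1 (Keyboard): category_id=3 -> matches Electronics
  - product 2 (Printer): category_id=NULL, no match -> dropped
  - product 3 (Desk): category_id=3 -> matches Electronics
  - product 4 (Chair): category_id=2 -> matches Tools
  - product 5 (Webcam): category_id=2 -> matches Tools
  - product 6 (Headphones): category_id=2 -> matches Tools
  - product 7 (Speaker): category_id=3 -> matches Electronics
  - product 8 (Monitor): category_id=1 -> matches Kitchen
So 1 of 8 rows is dropped.

SQL:
SELECT a.name, b.name AS category
FROM products a
INNER JOIN categories b ON a.category_id = b.id

Result:
name       | category   
-----------+------------
Keyboard   | Electronics
Desk       | Electronics
Chair      | Tools      
Webcam     | Tools      
Headphones | Tools      
Speaker    | Electronics
Monitor    | Kitchen    


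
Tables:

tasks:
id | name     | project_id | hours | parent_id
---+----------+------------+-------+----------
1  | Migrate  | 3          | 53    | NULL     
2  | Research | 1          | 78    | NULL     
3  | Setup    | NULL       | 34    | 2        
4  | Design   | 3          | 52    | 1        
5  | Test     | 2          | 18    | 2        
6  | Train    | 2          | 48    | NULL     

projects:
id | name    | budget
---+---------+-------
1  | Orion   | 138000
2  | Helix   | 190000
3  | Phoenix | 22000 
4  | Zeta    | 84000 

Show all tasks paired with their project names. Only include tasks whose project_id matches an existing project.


INNER JOIN keeps only tasks rows whose project_id matches an id in projects. Walk through each task:
  - task 1 (Migrate): project_id=3 -> matches Phoenix
  - task 2 (Research): project_id=1 -> matches Orion
  - task 3 (Setup): project_id=NULL, no match -> dropped
  - task 4 (Design): project_id=3 -> matches Phoenix
  - task 5 (Test): project_id=2 -> matches Helix
  - task 6 (Train): project_id=2 -> matches Helix
So 1 of 6 rows is dropped.

SQL:
SELECT a.name, b.name AS project
FROM tasks a
INNER JOIN projects b ON a.project_id = b.id

Result:
name     | project
---------+--------
Migrate  | Phoenix
Research | Orion  
Design   | Phoenix
Test     | Helix  
Train    | Helix  


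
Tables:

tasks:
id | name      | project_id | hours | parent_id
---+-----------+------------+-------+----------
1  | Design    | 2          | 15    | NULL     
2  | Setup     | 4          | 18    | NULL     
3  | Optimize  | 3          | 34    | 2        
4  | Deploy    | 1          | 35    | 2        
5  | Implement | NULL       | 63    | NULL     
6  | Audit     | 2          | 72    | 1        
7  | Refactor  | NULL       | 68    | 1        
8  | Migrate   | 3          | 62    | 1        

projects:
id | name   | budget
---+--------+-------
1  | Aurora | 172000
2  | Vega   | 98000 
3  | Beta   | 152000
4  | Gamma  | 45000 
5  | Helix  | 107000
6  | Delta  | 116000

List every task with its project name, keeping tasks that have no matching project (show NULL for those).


LEFT JOIN keeps every row from tasks (the left table); where project_id has no match in projects, the project columns become NULL. Walk through each task:
  - task 1 (Design): project_id=2 -> matches Vega
  - task 2 (Setup): project_id=4 -> matches Gamma
  - task 3 (Optimize): project_id=3 -> matches Beta
  - task 4 (Deploy): project_id=1 -> matches Aurora
  - task 5 (Implement): project_id=NULL, no match -> kept with NULL
  - task 6 (Audit): project_id=2 -> matches Vega
  - task 7 (Refactor): project_id=NULL, no match -> kept with NULL
  - task 8 (Migrate): project_id=3 -> matches Beta
All 8 rows appear; 2 have NULL project.

SQL:
SELECT a.name, b.name AS project
FROM tasks a
LEFT JOIN projects b ON a.project_id = b.id

Result:
name      | project
----------+--------
Design    | Vega   
Setup     | Gamma  
Optimize  | Beta   
Deploy    | Aurora 
Implement | NULL   
Audit     | Vega   
Refactor  | NULL   
Migrate   | Beta   


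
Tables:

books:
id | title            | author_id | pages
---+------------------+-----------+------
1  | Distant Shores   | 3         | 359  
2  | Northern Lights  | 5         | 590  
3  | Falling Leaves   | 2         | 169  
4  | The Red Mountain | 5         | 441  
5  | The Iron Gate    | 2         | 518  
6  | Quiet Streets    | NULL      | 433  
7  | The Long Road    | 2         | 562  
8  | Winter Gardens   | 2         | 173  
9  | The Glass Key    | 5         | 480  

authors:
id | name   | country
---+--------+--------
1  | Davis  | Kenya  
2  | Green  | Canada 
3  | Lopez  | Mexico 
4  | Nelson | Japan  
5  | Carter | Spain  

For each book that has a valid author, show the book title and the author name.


INNER JOIN keeps only books rows whose author_id matches an id in authors. Walk through each book:
  - book 1 (Distant Shores): author_id=3 -> matches Lopez
  - book 2 (Northern Lights): author_id=5 -> matches Carter
  - book 3 (Falling Leaves): author_id=2 -> matches Green
  - book 4 (The Red Mountain): author_id=5 -> matches Carter
  - book 5 (The Iron Gate): author_id=2 -> matches Green
  - book 6 (Quiet Streets): author_id=NULL, no match -> dropped
  - book 7 (The Long Road): author_id=2 -> matches Green
  - book 8 (Winter Gardens): author_id=2 -> matches Green
  - book 9 (The Glass Key): author_id=5 -> matches Carter
So 1 of 9 rows is dropped.

SQL:
SELECT a.title, b.name AS author
FROM books a
INNER JOIN authors b ON a.author_id = b.id

Result:
title            | author
-----------------+-------
Distant Shores   | Lopez 
Northern Lights  | Carter
Falling Leaves   | Green 
The Red Mountain | Carter
The Iron Gate    | Green 
The Long Road    | Green 
Winter Gardens   | Green 
The Glass Key    | Carter


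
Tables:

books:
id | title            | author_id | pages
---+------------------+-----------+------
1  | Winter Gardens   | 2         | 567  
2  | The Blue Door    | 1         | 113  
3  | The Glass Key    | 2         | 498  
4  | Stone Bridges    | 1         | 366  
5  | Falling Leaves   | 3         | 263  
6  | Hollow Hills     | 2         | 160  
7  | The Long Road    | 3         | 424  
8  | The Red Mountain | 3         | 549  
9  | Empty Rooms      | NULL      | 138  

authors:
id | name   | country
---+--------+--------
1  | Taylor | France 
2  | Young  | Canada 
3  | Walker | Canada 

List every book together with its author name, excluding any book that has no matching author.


INNER JOIN keeps only books rows whose author_id matches an id in authors. Walk through each book:
  - book 1 (Winter Gardens): author_id=2 -> matches Young
  - book 2 (The Blue Door): author_id=1 -> matches Taylor
  - book 3 (The Glass Key): author_id=2 -> matches Young
  - book 4 (Stone Bridges): author_id=1 -> matches Taylor
  - book 5 (Falling Leaves): author_id=3 -> matches Walker
  - book 6 (Hollow Hills): author_id=2 -> matches Young
  - book 7 (The Long Road): author_id=3 -> matches Walker
  - book 8 (The Red Mountain): author_id=3 -> matches Walker
  - book 9 (Empty Rooms): author_id=NULL, no match -> dropped
So 1 of 9 rows is dropped.

SQL:
SELECT a.title, b.name AS author
FROM books a
INNER JOIN authors b ON a.author_id = b.id

Result:
title            | author
-----------------+-------
Winter Gardens   | Young 
The Blue Door    | Taylor
The Glass Key    | Young 
Stone Bridges    | Taylor
Falling Leaves   | Walker
Hollow Hills     | Young 
The Long Road    | Walker
The Red Mountain | Walker


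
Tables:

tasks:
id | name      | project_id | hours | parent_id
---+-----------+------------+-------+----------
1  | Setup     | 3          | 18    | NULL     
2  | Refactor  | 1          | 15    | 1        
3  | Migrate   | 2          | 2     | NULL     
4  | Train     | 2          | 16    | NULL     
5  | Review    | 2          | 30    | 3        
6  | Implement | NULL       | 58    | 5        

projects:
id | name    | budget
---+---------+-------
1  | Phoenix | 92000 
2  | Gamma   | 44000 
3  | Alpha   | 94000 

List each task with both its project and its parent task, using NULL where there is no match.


Two LEFT JOINs from the same base table tasks: one to projects via project_id, one to tasks itself via parent_id. Both are LEFT so every task is preserved.
Match against projects:
  - task 1 (Setup): project_id=3 -> matches Alpha
  - task 2 (Refactor): project_id=1 -> matches Phoenix
  - task 3 (Migrate): project_id=2 -> matches Gamma
  - task 4 (Train): project_id=2 -> matches Gamma
  - task 5 (Review): project_id=2 -> matches Gamma
  - task 6 (Implement): project_id=NULL, no match -> kept with NULL
Match against tasks (self):
  - task 1 (Setup): parent_id=NULL -> NULL
  - task 2 (Refactor): parent_id=1 -> Setup
  - task 3 (Migrate): parent_id=NULL -> NULL
  - task 4 (Train): parent_id=NULL -> NULL
  - task 5 (Review): parent_id=3 -> Migrate
  - task 6 (Implement): parent_id=5 -> Review

SQL:
SELECT a.name, b.name AS project, c.name AS parent
FROM tasks a
LEFT JOIN projects b ON a.project_id = b.id
LEFT JOIN tasks c ON a.parent_id = c.id

Result:
name      | project | parent 
----------+---------+--------
Setup     | Alpha   | NULL   
Refactor  | Phoenix | Setup  
Migrate   | Gamma   | NULL   
Train     | Gamma   | NULL   
Review    | Gamma   | Migrate
Implement | NULL    | Review 


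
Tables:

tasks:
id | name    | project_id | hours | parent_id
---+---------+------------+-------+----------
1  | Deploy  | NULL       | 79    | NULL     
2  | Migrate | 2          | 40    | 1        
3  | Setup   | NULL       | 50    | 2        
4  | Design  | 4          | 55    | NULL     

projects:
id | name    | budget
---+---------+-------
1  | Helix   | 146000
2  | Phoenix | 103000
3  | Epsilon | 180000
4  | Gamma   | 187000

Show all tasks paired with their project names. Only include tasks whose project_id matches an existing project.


INNER JOIN keeps only tasks rows whose project_id matches an id in projects. Walk through each task:
  - task 1 (Deploy): project_id=NULL, no match -> dropped
  - task 2 (Migrate): project_id=2 -> matches Phoenix
  - task 3 (Setup): project_id=NULL, no match -> dropped
  - task 4 (Design): project_id=4 -> matches Gamma
So 2 of 4 rows are dropped.

SQL:
SELECT a.name, b.name AS project
FROM tasks a
INNER JOIN projects b ON a.project_id = b.id

Result:
name    | project
--------+--------
Migrate | Phoenix
Design  | Gamma  


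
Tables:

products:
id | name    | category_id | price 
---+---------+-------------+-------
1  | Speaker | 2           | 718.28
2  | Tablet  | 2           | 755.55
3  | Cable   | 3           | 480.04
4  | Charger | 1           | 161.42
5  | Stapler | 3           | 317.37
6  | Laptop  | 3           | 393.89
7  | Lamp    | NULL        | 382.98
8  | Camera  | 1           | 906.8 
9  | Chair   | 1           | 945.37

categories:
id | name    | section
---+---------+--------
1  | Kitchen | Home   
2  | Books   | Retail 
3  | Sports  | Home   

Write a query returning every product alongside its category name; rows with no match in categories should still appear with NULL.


LEFT JOIN keeps every row from products (the left table); where category_id has no match in categories, the category columns become NULL. Walk through each product:
  - product 1 (Speaker): category_id=2 -> matches Books
  - product 2 (Tablet): category_id=2 -> matches Books
  - product 3 (Cable): category_id=3 -> matches Sports
  - product 4 (Charger): category_id=1 -> matches Kitchen
  - product 5 (Stapler): category_id=3 -> matches Sports
  - product 6 (Laptop): category_id=3 -> matches Sports
  - product 7 (Lamp): category_id=NULL, no match -> kept with NULL
  - product 8 (Camera): category_id=1 -> matches Kitchen
  - product 9 (Chair): category_id=1 -> matches Kitchen
All 9 rows appear; 1 has NULL category.

SQL:
SELECT a.name, b.name AS category
FROM products a
LEFT JOIN categories b ON a.category_id = b.id

Result:
name    | category
--------+---------
Speaker | Books   
Tablet  | Books   
Cable   | Sports  
Charger | Kitchen 
Stapler | Sports  
Laptop  | Sports  
Lamp    | NULL    
Camera  | Kitchen 
Chair   | Kitchen 
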